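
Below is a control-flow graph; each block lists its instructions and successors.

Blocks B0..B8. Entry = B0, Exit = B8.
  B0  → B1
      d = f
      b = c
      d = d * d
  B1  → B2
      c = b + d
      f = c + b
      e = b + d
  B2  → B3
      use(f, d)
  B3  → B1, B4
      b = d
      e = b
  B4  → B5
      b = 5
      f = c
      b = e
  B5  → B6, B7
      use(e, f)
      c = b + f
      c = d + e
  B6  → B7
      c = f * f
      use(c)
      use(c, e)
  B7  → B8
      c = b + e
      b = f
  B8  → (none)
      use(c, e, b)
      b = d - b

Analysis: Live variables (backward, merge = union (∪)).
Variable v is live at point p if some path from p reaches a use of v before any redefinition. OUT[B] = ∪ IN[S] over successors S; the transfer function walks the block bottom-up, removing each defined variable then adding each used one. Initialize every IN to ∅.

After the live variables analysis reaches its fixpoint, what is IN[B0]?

Fixpoint table:
  B0:  IN={c, f}  OUT={b, d}
  B1:  IN={b, d}  OUT={c, d, f}
  B2:  IN={c, d, f}  OUT={c, d}
  B3:  IN={c, d}  OUT={b, c, d, e}
  B4:  IN={c, d, e}  OUT={b, d, e, f}
  B5:  IN={b, d, e, f}  OUT={b, d, e, f}
  B6:  IN={b, d, e, f}  OUT={b, d, e, f}
  B7:  IN={b, d, e, f}  OUT={b, c, d, e}
  B8:  IN={b, c, d, e}  OUT={}

Merge at B0: OUT[B0] = IN[B1] = {b, d}
Applying B0's transfer function to that OUT value gives IN[B0] (row B0 above).

Answer: {c, f}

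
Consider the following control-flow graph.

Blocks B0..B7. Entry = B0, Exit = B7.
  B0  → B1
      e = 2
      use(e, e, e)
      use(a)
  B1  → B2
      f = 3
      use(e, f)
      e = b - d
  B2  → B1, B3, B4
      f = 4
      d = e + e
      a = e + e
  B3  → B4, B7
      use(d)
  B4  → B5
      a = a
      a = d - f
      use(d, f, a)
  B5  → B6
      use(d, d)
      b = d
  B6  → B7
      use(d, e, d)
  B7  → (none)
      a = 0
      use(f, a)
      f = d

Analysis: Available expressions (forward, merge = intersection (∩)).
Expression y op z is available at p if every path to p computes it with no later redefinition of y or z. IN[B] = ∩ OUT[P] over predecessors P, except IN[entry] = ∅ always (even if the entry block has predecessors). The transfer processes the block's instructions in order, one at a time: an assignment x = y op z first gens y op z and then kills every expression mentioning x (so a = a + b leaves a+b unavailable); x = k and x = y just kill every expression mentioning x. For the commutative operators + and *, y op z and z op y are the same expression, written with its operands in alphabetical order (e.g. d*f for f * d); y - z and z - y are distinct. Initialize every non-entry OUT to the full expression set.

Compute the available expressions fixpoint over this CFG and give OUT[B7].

Fixpoint table:
  B0:  IN={}  OUT={}
  B1:  IN={}  OUT={b-d}
  B2:  IN={b-d}  OUT={e+e}
  B3:  IN={e+e}  OUT={e+e}
  B4:  IN={e+e}  OUT={d-f, e+e}
  B5:  IN={d-f, e+e}  OUT={d-f, e+e}
  B6:  IN={d-f, e+e}  OUT={d-f, e+e}
  B7:  IN={e+e}  OUT={e+e}

Merge at B7: IN[B7] = OUT[B3] ∩ OUT[B6] = {e+e}
Applying B7's transfer function to that IN value gives OUT[B7] (row B7 above).

Answer: {e+e}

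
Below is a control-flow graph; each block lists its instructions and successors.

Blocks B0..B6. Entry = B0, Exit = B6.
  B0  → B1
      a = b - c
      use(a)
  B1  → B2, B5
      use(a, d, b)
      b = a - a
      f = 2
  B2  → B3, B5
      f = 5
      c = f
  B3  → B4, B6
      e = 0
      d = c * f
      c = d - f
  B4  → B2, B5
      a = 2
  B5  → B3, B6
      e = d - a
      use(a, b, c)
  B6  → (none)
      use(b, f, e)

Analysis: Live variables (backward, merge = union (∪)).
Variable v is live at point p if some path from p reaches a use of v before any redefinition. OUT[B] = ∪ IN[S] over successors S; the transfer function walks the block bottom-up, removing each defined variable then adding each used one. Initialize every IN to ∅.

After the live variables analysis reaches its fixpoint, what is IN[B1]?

Per-block solution:
  B0:   IN={b, c, d}   OUT={a, b, c, d}
  B1:   IN={a, b, c, d}   OUT={a, b, c, d, f}
  B2:   IN={a, b, d}   OUT={a, b, c, d, f}
  B3:   IN={b, c, f}   OUT={b, c, d, e, f}
  B4:   IN={b, c, d, f}   OUT={a, b, c, d, f}
  B5:   IN={a, b, c, d, f}   OUT={b, c, e, f}
  B6:   IN={b, e, f}   OUT={}

Merge at B1: OUT[B1] = IN[B2] ⊔ IN[B5] = {a, b, c, d, f}
Applying B1's transfer function to that OUT value gives IN[B1] (row B1 above).

Answer: {a, b, c, d}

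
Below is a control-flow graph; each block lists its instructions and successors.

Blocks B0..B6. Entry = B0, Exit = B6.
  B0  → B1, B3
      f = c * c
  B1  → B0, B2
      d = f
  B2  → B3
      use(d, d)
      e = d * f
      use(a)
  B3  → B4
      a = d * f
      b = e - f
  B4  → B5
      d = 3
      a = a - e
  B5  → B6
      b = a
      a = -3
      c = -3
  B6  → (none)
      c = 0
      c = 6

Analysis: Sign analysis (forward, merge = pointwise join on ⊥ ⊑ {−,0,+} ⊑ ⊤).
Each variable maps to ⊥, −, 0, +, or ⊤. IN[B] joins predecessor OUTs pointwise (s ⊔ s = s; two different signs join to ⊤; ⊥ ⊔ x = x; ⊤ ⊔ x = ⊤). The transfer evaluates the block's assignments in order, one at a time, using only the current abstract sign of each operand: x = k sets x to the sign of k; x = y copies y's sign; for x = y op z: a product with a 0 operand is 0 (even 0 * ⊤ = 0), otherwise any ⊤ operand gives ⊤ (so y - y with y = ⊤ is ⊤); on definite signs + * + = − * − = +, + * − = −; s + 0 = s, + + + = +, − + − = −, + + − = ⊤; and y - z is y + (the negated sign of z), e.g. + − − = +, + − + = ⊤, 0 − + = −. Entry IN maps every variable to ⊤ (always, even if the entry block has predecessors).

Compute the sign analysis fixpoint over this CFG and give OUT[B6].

Per-block solution:
  B0: | IN=(all ⊤) | OUT=(all ⊤)
  B1: | IN=(all ⊤) | OUT=(all ⊤)
  B2: | IN=(all ⊤) | OUT=(all ⊤)
  B3: | IN=(all ⊤) | OUT=(all ⊤)
  B4: | IN=(all ⊤) | OUT={d:+; rest ⊤}
  B5: | IN={d:+; rest ⊤} | OUT={a:-, c:-, d:+; rest ⊤}
  B6: | IN={a:-, c:-, d:+; rest ⊤} | OUT={a:-, c:+, d:+; rest ⊤}

Merge at B6: IN[B6] = OUT[B5] = {a: -, b: ⊤, c: -, d: +, e: ⊤, f: ⊤}
Applying B6's transfer function to that IN value gives OUT[B6] (row B6 above).

Answer: {a: -, b: ⊤, c: +, d: +, e: ⊤, f: ⊤}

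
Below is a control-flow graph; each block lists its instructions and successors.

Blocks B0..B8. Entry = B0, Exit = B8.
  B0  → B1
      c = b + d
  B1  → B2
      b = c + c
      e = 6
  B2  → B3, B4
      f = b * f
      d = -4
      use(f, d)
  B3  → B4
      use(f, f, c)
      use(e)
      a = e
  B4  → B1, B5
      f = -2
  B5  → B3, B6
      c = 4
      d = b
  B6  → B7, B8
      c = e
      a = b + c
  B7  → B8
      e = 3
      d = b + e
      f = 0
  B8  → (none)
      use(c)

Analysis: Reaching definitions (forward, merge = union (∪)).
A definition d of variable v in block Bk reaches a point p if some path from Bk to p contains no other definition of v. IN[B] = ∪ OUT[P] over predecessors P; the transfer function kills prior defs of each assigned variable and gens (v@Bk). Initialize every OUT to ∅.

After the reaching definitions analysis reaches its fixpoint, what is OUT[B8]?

Answer: {a@B6, b@B1, c@B6, d@B5, d@B7, e@B1, e@B7, f@B4, f@B7}

Derivation:
Per-block solution:
  B0:  IN={}  OUT={c@B0}
  B1:  IN={a@B3, b@B1, c@B0, c@B5, d@B2, d@B5, e@B1, f@B4}  OUT={a@B3, b@B1, c@B0, c@B5, d@B2, d@B5, e@B1, f@B4}
  B2:  IN={a@B3, b@B1, c@B0, c@B5, d@B2, d@B5, e@B1, f@B4}  OUT={a@B3, b@B1, c@B0, c@B5, d@B2, e@B1, f@B2}
  B3:  IN={a@B3, b@B1, c@B0, c@B5, d@B2, d@B5, e@B1, f@B2, f@B4}  OUT={a@B3, b@B1, c@B0, c@B5, d@B2, d@B5, e@B1, f@B2, f@B4}
  B4:  IN={a@B3, b@B1, c@B0, c@B5, d@B2, d@B5, e@B1, f@B2, f@B4}  OUT={a@B3, b@B1, c@B0, c@B5, d@B2, d@B5, e@B1, f@B4}
  B5:  IN={a@B3, b@B1, c@B0, c@B5, d@B2, d@B5, e@B1, f@B4}  OUT={a@B3, b@B1, c@B5, d@B5, e@B1, f@B4}
  B6:  IN={a@B3, b@B1, c@B5, d@B5, e@B1, f@B4}  OUT={a@B6, b@B1, c@B6, d@B5, e@B1, f@B4}
  B7:  IN={a@B6, b@B1, c@B6, d@B5, e@B1, f@B4}  OUT={a@B6, b@B1, c@B6, d@B7, e@B7, f@B7}
  B8:  IN={a@B6, b@B1, c@B6, d@B5, d@B7, e@B1, e@B7, f@B4, f@B7}  OUT={a@B6, b@B1, c@B6, d@B5, d@B7, e@B1, e@B7, f@B4, f@B7}

Merge at B8: IN[B8] = OUT[B6] ⊔ OUT[B7] = {a@B6, b@B1, c@B6, d@B5, d@B7, e@B1, e@B7, f@B4, f@B7}
Applying B8's transfer function to that IN value gives OUT[B8] (row B8 above).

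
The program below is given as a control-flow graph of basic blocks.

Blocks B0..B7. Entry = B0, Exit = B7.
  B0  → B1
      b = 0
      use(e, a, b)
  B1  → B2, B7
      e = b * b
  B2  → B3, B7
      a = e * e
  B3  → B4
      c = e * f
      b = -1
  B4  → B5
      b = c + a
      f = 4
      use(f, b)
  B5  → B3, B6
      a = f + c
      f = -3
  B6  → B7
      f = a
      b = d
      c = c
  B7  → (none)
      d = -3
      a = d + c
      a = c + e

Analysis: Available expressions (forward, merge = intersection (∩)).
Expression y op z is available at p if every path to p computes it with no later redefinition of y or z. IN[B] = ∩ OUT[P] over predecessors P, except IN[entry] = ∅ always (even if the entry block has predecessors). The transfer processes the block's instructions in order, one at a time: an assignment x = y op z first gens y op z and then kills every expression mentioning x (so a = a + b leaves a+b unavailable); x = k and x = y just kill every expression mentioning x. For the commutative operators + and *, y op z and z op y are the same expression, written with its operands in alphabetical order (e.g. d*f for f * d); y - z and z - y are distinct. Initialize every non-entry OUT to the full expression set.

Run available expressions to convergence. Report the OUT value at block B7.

Answer: {c+d, c+e}

Derivation:
Fixpoint table:
  B0:   IN={}   OUT={}
  B1:   IN={}   OUT={b*b}
  B2:   IN={b*b}   OUT={b*b, e*e}
  B3:   IN={e*e}   OUT={e*e, e*f}
  B4:   IN={e*e, e*f}   OUT={a+c, e*e}
  B5:   IN={a+c, e*e}   OUT={e*e}
  B6:   IN={e*e}   OUT={e*e}
  B7:   IN={}   OUT={c+d, c+e}

Merge at B7: IN[B7] = OUT[B1] ∩ OUT[B2] ∩ OUT[B6] = {}
Applying B7's transfer function to that IN value gives OUT[B7] (row B7 above).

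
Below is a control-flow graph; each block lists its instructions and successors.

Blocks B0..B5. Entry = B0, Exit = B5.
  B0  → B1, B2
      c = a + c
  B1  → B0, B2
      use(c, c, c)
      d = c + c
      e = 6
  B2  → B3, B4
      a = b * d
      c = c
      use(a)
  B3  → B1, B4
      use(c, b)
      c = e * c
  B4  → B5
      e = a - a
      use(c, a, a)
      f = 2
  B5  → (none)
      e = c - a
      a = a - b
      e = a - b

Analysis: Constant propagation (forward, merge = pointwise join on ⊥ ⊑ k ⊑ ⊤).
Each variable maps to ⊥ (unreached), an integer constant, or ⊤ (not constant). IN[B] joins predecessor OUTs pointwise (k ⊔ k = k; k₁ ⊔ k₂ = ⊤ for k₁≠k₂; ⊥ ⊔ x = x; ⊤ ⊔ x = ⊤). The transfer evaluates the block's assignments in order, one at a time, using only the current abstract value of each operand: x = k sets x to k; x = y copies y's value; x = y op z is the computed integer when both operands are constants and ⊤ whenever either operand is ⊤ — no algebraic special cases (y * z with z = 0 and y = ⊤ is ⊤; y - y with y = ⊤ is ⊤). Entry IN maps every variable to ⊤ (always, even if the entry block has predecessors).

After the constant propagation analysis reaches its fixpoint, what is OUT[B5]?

Per-block solution:
  B0: | IN=(all ⊤) | OUT=(all ⊤)
  B1: | IN=(all ⊤) | OUT={e:6; rest ⊤}
  B2: | IN=(all ⊤) | OUT=(all ⊤)
  B3: | IN=(all ⊤) | OUT=(all ⊤)
  B4: | IN=(all ⊤) | OUT={f:2; rest ⊤}
  B5: | IN={f:2; rest ⊤} | OUT={f:2; rest ⊤}

Merge at B5: IN[B5] = OUT[B4] = {a: ⊤, b: ⊤, c: ⊤, d: ⊤, e: ⊤, f: 2}
Applying B5's transfer function to that IN value gives OUT[B5] (row B5 above).

Answer: {a: ⊤, b: ⊤, c: ⊤, d: ⊤, e: ⊤, f: 2}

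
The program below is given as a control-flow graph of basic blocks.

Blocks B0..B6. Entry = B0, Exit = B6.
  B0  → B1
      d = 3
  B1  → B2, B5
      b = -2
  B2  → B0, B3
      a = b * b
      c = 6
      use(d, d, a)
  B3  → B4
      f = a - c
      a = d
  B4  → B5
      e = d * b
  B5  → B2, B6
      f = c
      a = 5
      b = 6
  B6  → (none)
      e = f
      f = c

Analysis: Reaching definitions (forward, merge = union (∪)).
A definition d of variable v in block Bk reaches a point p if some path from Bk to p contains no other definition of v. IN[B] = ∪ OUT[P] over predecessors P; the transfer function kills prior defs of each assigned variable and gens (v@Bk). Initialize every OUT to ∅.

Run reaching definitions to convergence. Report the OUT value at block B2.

Converged values:
  B0: | IN={a@B2, b@B1, b@B5, c@B2, d@B0, e@B4, f@B5} | OUT={a@B2, b@B1, b@B5, c@B2, d@B0, e@B4, f@B5}
  B1: | IN={a@B2, b@B1, b@B5, c@B2, d@B0, e@B4, f@B5} | OUT={a@B2, b@B1, c@B2, d@B0, e@B4, f@B5}
  B2: | IN={a@B2, a@B5, b@B1, b@B5, c@B2, d@B0, e@B4, f@B5} | OUT={a@B2, b@B1, b@B5, c@B2, d@B0, e@B4, f@B5}
  B3: | IN={a@B2, b@B1, b@B5, c@B2, d@B0, e@B4, f@B5} | OUT={a@B3, b@B1, b@B5, c@B2, d@B0, e@B4, f@B3}
  B4: | IN={a@B3, b@B1, b@B5, c@B2, d@B0, e@B4, f@B3} | OUT={a@B3, b@B1, b@B5, c@B2, d@B0, e@B4, f@B3}
  B5: | IN={a@B2, a@B3, b@B1, b@B5, c@B2, d@B0, e@B4, f@B3, f@B5} | OUT={a@B5, b@B5, c@B2, d@B0, e@B4, f@B5}
  B6: | IN={a@B5, b@B5, c@B2, d@B0, e@B4, f@B5} | OUT={a@B5, b@B5, c@B2, d@B0, e@B6, f@B6}

Merge at B2: IN[B2] = OUT[B1] ⊔ OUT[B5] = {a@B2, a@B5, b@B1, b@B5, c@B2, d@B0, e@B4, f@B5}
Applying B2's transfer function to that IN value gives OUT[B2] (row B2 above).

Answer: {a@B2, b@B1, b@B5, c@B2, d@B0, e@B4, f@B5}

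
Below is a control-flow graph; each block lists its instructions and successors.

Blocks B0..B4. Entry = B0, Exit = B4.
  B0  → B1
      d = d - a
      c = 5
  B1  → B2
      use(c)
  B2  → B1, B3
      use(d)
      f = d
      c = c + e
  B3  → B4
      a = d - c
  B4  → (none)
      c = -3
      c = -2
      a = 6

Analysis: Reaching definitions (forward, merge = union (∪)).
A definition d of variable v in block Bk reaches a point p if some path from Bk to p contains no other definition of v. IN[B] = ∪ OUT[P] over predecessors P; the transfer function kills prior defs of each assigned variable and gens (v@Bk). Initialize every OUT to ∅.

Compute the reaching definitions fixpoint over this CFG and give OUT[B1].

Answer: {c@B0, c@B2, d@B0, f@B2}

Derivation:
Fixpoint table:
  B0:   IN={}   OUT={c@B0, d@B0}
  B1:   IN={c@B0, c@B2, d@B0, f@B2}   OUT={c@B0, c@B2, d@B0, f@B2}
  B2:   IN={c@B0, c@B2, d@B0, f@B2}   OUT={c@B2, d@B0, f@B2}
  B3:   IN={c@B2, d@B0, f@B2}   OUT={a@B3, c@B2, d@B0, f@B2}
  B4:   IN={a@B3, c@B2, d@B0, f@B2}   OUT={a@B4, c@B4, d@B0, f@B2}

Merge at B1: IN[B1] = OUT[B0] ⊔ OUT[B2] = {c@B0, c@B2, d@B0, f@B2}
Applying B1's transfer function to that IN value gives OUT[B1] (row B1 above).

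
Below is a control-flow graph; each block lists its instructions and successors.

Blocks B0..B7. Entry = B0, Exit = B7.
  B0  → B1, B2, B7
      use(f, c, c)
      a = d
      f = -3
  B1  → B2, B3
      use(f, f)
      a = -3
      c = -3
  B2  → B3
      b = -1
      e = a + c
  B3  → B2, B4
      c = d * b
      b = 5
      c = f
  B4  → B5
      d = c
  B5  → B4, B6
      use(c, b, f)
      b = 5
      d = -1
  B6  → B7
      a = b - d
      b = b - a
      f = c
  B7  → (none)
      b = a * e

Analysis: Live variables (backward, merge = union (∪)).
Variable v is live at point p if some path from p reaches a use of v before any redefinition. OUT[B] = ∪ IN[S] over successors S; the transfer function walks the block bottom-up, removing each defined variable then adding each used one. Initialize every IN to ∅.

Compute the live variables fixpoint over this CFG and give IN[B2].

Answer: {a, c, d, f}

Working:
Fixpoint table:
  B0:   IN={b, c, d, e, f}   OUT={a, b, c, d, e, f}
  B1:   IN={b, d, e, f}   OUT={a, b, c, d, e, f}
  B2:   IN={a, c, d, f}   OUT={a, b, d, e, f}
  B3:   IN={a, b, d, e, f}   OUT={a, b, c, d, e, f}
  B4:   IN={b, c, e, f}   OUT={b, c, e, f}
  B5:   IN={b, c, e, f}   OUT={b, c, d, e, f}
  B6:   IN={b, c, d, e}   OUT={a, e}
  B7:   IN={a, e}   OUT={}

Merge at B2: OUT[B2] = IN[B3] = {a, b, d, e, f}
Applying B2's transfer function to that OUT value gives IN[B2] (row B2 above).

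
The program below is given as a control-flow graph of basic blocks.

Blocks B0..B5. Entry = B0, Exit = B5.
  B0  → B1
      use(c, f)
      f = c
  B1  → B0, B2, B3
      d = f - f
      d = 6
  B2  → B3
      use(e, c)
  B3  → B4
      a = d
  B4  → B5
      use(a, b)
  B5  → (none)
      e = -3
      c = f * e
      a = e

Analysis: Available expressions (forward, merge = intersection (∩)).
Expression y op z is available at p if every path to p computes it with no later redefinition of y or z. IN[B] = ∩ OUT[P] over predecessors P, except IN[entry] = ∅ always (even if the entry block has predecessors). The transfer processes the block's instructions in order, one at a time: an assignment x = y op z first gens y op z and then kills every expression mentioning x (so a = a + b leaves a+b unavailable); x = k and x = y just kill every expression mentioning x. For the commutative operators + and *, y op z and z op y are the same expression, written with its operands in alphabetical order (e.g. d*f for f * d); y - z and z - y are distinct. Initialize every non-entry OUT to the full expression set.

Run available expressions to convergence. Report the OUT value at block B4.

Answer: {f-f}

Working:
Converged values:
  B0: | IN={} | OUT={}
  B1: | IN={} | OUT={f-f}
  B2: | IN={f-f} | OUT={f-f}
  B3: | IN={f-f} | OUT={f-f}
  B4: | IN={f-f} | OUT={f-f}
  B5: | IN={f-f} | OUT={e*f, f-f}

Merge at B4: IN[B4] = OUT[B3] = {f-f}
Applying B4's transfer function to that IN value gives OUT[B4] (row B4 above).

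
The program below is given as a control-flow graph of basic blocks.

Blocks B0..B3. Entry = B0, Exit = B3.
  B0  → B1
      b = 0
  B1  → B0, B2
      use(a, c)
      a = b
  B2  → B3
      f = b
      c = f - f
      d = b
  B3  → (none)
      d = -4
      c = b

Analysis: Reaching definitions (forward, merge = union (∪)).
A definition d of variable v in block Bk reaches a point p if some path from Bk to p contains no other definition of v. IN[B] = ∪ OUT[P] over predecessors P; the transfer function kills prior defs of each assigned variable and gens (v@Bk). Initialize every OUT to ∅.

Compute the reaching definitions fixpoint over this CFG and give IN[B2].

Answer: {a@B1, b@B0}

Trace:
Converged values:
  B0:   IN={a@B1, b@B0}   OUT={a@B1, b@B0}
  B1:   IN={a@B1, b@B0}   OUT={a@B1, b@B0}
  B2:   IN={a@B1, b@B0}   OUT={a@B1, b@B0, c@B2, d@B2, f@B2}
  B3:   IN={a@B1, b@B0, c@B2, d@B2, f@B2}   OUT={a@B1, b@B0, c@B3, d@B3, f@B2}

Merge at B2: IN[B2] = OUT[B1] = {a@B1, b@B0}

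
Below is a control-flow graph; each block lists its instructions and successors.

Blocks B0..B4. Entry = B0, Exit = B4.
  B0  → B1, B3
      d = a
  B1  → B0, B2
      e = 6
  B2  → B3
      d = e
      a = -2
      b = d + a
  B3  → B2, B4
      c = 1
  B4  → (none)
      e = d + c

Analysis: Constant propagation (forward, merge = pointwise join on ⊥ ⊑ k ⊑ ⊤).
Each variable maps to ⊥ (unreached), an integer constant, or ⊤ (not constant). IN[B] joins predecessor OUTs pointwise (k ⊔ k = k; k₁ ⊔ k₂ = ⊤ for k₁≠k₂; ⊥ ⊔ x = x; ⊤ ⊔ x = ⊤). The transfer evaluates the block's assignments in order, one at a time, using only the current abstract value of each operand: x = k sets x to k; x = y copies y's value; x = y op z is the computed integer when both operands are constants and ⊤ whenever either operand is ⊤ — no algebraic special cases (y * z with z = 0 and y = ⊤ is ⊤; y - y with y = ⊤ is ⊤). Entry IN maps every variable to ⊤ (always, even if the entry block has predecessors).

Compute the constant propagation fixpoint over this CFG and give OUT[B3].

Fixpoint table:
  B0:  IN=(all ⊤)  OUT=(all ⊤)
  B1:  IN=(all ⊤)  OUT={e:6; rest ⊤}
  B2:  IN=(all ⊤)  OUT={a:-2; rest ⊤}
  B3:  IN=(all ⊤)  OUT={c:1; rest ⊤}
  B4:  IN={c:1; rest ⊤}  OUT={c:1; rest ⊤}

Merge at B3: IN[B3] = OUT[B0] ⊔ OUT[B2] = {a: ⊤, b: ⊤, c: ⊤, d: ⊤, e: ⊤, f: ⊤}
Applying B3's transfer function to that IN value gives OUT[B3] (row B3 above).

Answer: {a: ⊤, b: ⊤, c: 1, d: ⊤, e: ⊤, f: ⊤}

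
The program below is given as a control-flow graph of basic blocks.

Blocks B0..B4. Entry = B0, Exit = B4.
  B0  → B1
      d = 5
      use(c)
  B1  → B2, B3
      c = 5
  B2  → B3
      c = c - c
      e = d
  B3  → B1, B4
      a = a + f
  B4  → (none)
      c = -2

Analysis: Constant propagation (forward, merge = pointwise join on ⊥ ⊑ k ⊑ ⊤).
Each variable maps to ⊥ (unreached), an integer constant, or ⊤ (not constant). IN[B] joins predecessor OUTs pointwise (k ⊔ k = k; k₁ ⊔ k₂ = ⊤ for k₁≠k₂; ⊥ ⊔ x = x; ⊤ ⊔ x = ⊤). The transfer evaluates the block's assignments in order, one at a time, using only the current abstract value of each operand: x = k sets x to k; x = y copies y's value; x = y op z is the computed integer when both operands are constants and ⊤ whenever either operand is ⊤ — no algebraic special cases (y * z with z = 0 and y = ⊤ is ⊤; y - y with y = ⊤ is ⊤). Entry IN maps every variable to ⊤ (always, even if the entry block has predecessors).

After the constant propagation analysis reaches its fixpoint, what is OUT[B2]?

Answer: {a: ⊤, b: ⊤, c: 0, d: 5, e: 5, f: ⊤}

Derivation:
Per-block solution:
  B0: | IN=(all ⊤) | OUT={d:5; rest ⊤}
  B1: | IN={d:5; rest ⊤} | OUT={c:5, d:5; rest ⊤}
  B2: | IN={c:5, d:5; rest ⊤} | OUT={c:0, d:5, e:5; rest ⊤}
  B3: | IN={d:5; rest ⊤} | OUT={d:5; rest ⊤}
  B4: | IN={d:5; rest ⊤} | OUT={c:-2, d:5; rest ⊤}

Merge at B2: IN[B2] = OUT[B1] = {a: ⊤, b: ⊤, c: 5, d: 5, e: ⊤, f: ⊤}
Applying B2's transfer function to that IN value gives OUT[B2] (row B2 above).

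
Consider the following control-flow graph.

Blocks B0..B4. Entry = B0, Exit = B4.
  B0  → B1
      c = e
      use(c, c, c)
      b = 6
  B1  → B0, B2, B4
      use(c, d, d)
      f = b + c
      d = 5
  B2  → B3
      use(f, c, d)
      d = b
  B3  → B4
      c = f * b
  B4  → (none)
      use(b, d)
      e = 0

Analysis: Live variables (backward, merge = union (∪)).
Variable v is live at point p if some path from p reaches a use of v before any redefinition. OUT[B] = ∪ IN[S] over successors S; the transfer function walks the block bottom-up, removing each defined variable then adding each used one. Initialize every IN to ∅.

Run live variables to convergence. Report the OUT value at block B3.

Answer: {b, d}

Trace:
Per-block solution:
  B0: | IN={d, e} | OUT={b, c, d, e}
  B1: | IN={b, c, d, e} | OUT={b, c, d, e, f}
  B2: | IN={b, c, d, f} | OUT={b, d, f}
  B3: | IN={b, d, f} | OUT={b, d}
  B4: | IN={b, d} | OUT={}

Merge at B3: OUT[B3] = IN[B4] = {b, d}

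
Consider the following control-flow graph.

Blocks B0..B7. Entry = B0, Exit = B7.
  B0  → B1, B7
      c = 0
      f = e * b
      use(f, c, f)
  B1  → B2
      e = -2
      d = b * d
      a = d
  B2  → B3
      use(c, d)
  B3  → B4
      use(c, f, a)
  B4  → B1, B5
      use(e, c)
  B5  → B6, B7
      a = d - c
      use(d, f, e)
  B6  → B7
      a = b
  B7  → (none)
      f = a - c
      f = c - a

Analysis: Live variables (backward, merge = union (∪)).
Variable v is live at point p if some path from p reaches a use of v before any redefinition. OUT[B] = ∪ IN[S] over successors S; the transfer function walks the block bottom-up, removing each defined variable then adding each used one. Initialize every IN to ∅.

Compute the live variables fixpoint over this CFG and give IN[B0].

Converged values:
  B0:  IN={a, b, d, e}  OUT={a, b, c, d, f}
  B1:  IN={b, c, d, f}  OUT={a, b, c, d, e, f}
  B2:  IN={a, b, c, d, e, f}  OUT={a, b, c, d, e, f}
  B3:  IN={a, b, c, d, e, f}  OUT={b, c, d, e, f}
  B4:  IN={b, c, d, e, f}  OUT={b, c, d, e, f}
  B5:  IN={b, c, d, e, f}  OUT={a, b, c}
  B6:  IN={b, c}  OUT={a, c}
  B7:  IN={a, c}  OUT={}

Merge at B0: OUT[B0] = IN[B1] ⊔ IN[B7] = {a, b, c, d, f}
Applying B0's transfer function to that OUT value gives IN[B0] (row B0 above).

Answer: {a, b, d, e}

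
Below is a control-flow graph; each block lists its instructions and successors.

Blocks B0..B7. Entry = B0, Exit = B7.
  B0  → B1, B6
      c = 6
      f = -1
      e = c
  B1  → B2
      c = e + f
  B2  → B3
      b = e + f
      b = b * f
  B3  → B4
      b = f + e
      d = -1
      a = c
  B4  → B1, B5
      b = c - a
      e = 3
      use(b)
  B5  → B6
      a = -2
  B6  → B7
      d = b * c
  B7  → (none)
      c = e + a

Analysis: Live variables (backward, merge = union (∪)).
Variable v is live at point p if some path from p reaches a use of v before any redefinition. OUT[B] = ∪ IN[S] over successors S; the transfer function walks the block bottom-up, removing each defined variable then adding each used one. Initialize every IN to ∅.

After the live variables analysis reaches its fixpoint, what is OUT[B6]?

Per-block solution:
  B0:  IN={a, b}  OUT={a, b, c, e, f}
  B1:  IN={e, f}  OUT={c, e, f}
  B2:  IN={c, e, f}  OUT={c, e, f}
  B3:  IN={c, e, f}  OUT={a, c, f}
  B4:  IN={a, c, f}  OUT={b, c, e, f}
  B5:  IN={b, c, e}  OUT={a, b, c, e}
  B6:  IN={a, b, c, e}  OUT={a, e}
  B7:  IN={a, e}  OUT={}

Merge at B6: OUT[B6] = IN[B7] = {a, e}

Answer: {a, e}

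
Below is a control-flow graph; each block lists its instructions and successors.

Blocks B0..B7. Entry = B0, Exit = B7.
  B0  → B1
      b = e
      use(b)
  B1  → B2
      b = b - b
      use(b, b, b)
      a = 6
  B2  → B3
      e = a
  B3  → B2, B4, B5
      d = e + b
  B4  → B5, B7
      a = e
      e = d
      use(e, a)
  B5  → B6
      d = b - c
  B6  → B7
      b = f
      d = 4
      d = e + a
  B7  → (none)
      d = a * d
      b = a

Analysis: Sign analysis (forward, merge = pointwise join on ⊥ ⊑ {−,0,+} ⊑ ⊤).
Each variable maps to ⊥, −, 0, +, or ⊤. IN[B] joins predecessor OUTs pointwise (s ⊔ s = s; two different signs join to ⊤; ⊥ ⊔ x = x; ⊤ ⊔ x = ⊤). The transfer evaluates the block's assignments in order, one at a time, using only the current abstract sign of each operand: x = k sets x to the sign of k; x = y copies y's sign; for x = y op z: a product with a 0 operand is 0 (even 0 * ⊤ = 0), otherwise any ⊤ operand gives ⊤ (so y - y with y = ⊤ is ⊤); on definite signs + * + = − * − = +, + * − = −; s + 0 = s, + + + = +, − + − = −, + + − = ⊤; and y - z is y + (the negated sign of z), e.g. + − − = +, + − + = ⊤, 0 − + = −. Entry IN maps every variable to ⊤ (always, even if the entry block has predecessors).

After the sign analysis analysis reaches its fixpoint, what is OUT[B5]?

Answer: {a: +, b: ⊤, c: ⊤, d: ⊤, e: ⊤, f: ⊤}

Working:
Per-block solution:
  B0:  IN=(all ⊤)  OUT=(all ⊤)
  B1:  IN=(all ⊤)  OUT={a:+; rest ⊤}
  B2:  IN={a:+; rest ⊤}  OUT={a:+, e:+; rest ⊤}
  B3:  IN={a:+, e:+; rest ⊤}  OUT={a:+, e:+; rest ⊤}
  B4:  IN={a:+, e:+; rest ⊤}  OUT={a:+; rest ⊤}
  B5:  IN={a:+; rest ⊤}  OUT={a:+; rest ⊤}
  B6:  IN={a:+; rest ⊤}  OUT={a:+; rest ⊤}
  B7:  IN={a:+; rest ⊤}  OUT={a:+, b:+; rest ⊤}

Merge at B5: IN[B5] = OUT[B3] ⊔ OUT[B4] = {a: +, b: ⊤, c: ⊤, d: ⊤, e: ⊤, f: ⊤}
Applying B5's transfer function to that IN value gives OUT[B5] (row B5 above).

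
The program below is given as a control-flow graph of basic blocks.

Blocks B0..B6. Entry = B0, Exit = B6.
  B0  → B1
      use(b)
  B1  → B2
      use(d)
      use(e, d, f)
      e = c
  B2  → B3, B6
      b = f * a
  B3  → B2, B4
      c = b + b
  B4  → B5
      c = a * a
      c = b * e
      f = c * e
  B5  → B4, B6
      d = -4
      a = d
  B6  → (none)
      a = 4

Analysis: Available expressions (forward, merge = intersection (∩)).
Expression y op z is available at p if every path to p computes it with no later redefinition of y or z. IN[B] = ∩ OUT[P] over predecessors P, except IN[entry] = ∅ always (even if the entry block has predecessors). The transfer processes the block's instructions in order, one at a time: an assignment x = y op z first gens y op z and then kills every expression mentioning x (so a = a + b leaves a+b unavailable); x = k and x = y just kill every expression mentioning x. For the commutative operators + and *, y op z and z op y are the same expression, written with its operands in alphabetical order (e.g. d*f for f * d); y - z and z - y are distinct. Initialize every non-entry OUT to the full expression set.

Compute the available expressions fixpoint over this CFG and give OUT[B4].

Converged values:
  B0:  IN={}  OUT={}
  B1:  IN={}  OUT={}
  B2:  IN={}  OUT={a*f}
  B3:  IN={a*f}  OUT={a*f, b+b}
  B4:  IN={b+b}  OUT={a*a, b*e, b+b, c*e}
  B5:  IN={a*a, b*e, b+b, c*e}  OUT={b*e, b+b, c*e}
  B6:  IN={}  OUT={}

Merge at B4: IN[B4] = OUT[B3] ∩ OUT[B5] = {b+b}
Applying B4's transfer function to that IN value gives OUT[B4] (row B4 above).

Answer: {a*a, b*e, b+b, c*e}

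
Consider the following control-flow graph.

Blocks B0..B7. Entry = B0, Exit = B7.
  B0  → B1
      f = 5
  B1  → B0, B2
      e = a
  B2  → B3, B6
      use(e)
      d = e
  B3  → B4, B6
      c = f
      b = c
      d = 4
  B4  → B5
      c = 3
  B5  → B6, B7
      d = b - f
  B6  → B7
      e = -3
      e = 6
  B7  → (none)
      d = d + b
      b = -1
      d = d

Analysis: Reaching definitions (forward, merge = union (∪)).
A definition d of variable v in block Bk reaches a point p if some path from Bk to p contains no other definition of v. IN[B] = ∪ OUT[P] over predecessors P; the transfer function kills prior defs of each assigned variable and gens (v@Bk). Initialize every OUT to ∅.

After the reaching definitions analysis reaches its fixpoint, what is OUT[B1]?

Fixpoint table:
  B0:  IN={e@B1, f@B0}  OUT={e@B1, f@B0}
  B1:  IN={e@B1, f@B0}  OUT={e@B1, f@B0}
  B2:  IN={e@B1, f@B0}  OUT={d@B2, e@B1, f@B0}
  B3:  IN={d@B2, e@B1, f@B0}  OUT={b@B3, c@B3, d@B3, e@B1, f@B0}
  B4:  IN={b@B3, c@B3, d@B3, e@B1, f@B0}  OUT={b@B3, c@B4, d@B3, e@B1, f@B0}
  B5:  IN={b@B3, c@B4, d@B3, e@B1, f@B0}  OUT={b@B3, c@B4, d@B5, e@B1, f@B0}
  B6:  IN={b@B3, c@B3, c@B4, d@B2, d@B3, d@B5, e@B1, f@B0}  OUT={b@B3, c@B3, c@B4, d@B2, d@B3, d@B5, e@B6, f@B0}
  B7:  IN={b@B3, c@B3, c@B4, d@B2, d@B3, d@B5, e@B1, e@B6, f@B0}  OUT={b@B7, c@B3, c@B4, d@B7, e@B1, e@B6, f@B0}

Merge at B1: IN[B1] = OUT[B0] = {e@B1, f@B0}
Applying B1's transfer function to that IN value gives OUT[B1] (row B1 above).

Answer: {e@B1, f@B0}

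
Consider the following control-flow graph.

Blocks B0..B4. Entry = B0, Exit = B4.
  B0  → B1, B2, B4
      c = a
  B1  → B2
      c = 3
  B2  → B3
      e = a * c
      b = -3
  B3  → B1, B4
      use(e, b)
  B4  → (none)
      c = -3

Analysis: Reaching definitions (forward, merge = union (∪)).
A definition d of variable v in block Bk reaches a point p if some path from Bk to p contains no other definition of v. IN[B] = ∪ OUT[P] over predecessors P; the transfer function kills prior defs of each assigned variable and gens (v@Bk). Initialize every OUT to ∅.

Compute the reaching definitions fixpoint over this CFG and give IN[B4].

Answer: {b@B2, c@B0, c@B1, e@B2}

Trace:
Fixpoint table:
  B0: | IN={} | OUT={c@B0}
  B1: | IN={b@B2, c@B0, c@B1, e@B2} | OUT={b@B2, c@B1, e@B2}
  B2: | IN={b@B2, c@B0, c@B1, e@B2} | OUT={b@B2, c@B0, c@B1, e@B2}
  B3: | IN={b@B2, c@B0, c@B1, e@B2} | OUT={b@B2, c@B0, c@B1, e@B2}
  B4: | IN={b@B2, c@B0, c@B1, e@B2} | OUT={b@B2, c@B4, e@B2}

Merge at B4: IN[B4] = OUT[B0] ⊔ OUT[B3] = {b@B2, c@B0, c@B1, e@B2}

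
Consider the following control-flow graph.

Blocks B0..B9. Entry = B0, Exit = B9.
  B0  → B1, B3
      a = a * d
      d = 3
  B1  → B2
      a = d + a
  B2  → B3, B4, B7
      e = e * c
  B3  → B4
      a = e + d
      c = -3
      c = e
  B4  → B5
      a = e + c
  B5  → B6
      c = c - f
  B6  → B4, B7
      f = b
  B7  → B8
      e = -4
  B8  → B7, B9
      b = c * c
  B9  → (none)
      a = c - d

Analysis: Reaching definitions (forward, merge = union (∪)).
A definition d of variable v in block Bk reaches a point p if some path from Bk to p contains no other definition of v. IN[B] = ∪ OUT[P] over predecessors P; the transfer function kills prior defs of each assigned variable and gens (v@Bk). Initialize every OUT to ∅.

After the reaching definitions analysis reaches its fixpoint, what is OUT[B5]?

Answer: {a@B4, c@B5, d@B0, e@B2, f@B6}

Working:
Per-block solution:
  B0:  IN={}  OUT={a@B0, d@B0}
  B1:  IN={a@B0, d@B0}  OUT={a@B1, d@B0}
  B2:  IN={a@B1, d@B0}  OUT={a@B1, d@B0, e@B2}
  B3:  IN={a@B0, a@B1, d@B0, e@B2}  OUT={a@B3, c@B3, d@B0, e@B2}
  B4:  IN={a@B1, a@B3, a@B4, c@B3, c@B5, d@B0, e@B2, f@B6}  OUT={a@B4, c@B3, c@B5, d@B0, e@B2, f@B6}
  B5:  IN={a@B4, c@B3, c@B5, d@B0, e@B2, f@B6}  OUT={a@B4, c@B5, d@B0, e@B2, f@B6}
  B6:  IN={a@B4, c@B5, d@B0, e@B2, f@B6}  OUT={a@B4, c@B5, d@B0, e@B2, f@B6}
  B7:  IN={a@B1, a@B4, b@B8, c@B5, d@B0, e@B2, e@B7, f@B6}  OUT={a@B1, a@B4, b@B8, c@B5, d@B0, e@B7, f@B6}
  B8:  IN={a@B1, a@B4, b@B8, c@B5, d@B0, e@B7, f@B6}  OUT={a@B1, a@B4, b@B8, c@B5, d@B0, e@B7, f@B6}
  B9:  IN={a@B1, a@B4, b@B8, c@B5, d@B0, e@B7, f@B6}  OUT={a@B9, b@B8, c@B5, d@B0, e@B7, f@B6}

Merge at B5: IN[B5] = OUT[B4] = {a@B4, c@B3, c@B5, d@B0, e@B2, f@B6}
Applying B5's transfer function to that IN value gives OUT[B5] (row B5 above).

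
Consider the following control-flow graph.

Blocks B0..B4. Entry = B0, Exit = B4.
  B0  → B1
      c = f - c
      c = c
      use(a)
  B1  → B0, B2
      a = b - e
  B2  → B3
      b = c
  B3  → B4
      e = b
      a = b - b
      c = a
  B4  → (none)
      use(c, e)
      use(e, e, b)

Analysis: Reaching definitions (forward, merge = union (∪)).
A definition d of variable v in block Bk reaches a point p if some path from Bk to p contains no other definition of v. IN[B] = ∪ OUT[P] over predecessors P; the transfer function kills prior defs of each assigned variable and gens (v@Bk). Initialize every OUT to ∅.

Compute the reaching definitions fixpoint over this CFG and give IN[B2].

Converged values:
  B0: | IN={a@B1, c@B0} | OUT={a@B1, c@B0}
  B1: | IN={a@B1, c@B0} | OUT={a@B1, c@B0}
  B2: | IN={a@B1, c@B0} | OUT={a@B1, b@B2, c@B0}
  B3: | IN={a@B1, b@B2, c@B0} | OUT={a@B3, b@B2, c@B3, e@B3}
  B4: | IN={a@B3, b@B2, c@B3, e@B3} | OUT={a@B3, b@B2, c@B3, e@B3}

Merge at B2: IN[B2] = OUT[B1] = {a@B1, c@B0}

Answer: {a@B1, c@B0}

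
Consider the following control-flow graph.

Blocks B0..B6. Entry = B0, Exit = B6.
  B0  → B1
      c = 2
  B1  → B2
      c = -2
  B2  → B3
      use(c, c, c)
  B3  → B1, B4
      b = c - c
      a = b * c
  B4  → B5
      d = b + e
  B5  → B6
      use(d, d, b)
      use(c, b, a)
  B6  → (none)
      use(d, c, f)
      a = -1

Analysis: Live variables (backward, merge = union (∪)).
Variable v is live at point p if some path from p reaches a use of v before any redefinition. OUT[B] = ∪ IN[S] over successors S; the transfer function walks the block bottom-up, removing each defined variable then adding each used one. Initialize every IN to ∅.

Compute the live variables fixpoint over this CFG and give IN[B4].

Answer: {a, b, c, e, f}

Derivation:
Fixpoint table:
  B0:   IN={e, f}   OUT={e, f}
  B1:   IN={e, f}   OUT={c, e, f}
  B2:   IN={c, e, f}   OUT={c, e, f}
  B3:   IN={c, e, f}   OUT={a, b, c, e, f}
  B4:   IN={a, b, c, e, f}   OUT={a, b, c, d, f}
  B5:   IN={a, b, c, d, f}   OUT={c, d, f}
  B6:   IN={c, d, f}   OUT={}

Merge at B4: OUT[B4] = IN[B5] = {a, b, c, d, f}
Applying B4's transfer function to that OUT value gives IN[B4] (row B4 above).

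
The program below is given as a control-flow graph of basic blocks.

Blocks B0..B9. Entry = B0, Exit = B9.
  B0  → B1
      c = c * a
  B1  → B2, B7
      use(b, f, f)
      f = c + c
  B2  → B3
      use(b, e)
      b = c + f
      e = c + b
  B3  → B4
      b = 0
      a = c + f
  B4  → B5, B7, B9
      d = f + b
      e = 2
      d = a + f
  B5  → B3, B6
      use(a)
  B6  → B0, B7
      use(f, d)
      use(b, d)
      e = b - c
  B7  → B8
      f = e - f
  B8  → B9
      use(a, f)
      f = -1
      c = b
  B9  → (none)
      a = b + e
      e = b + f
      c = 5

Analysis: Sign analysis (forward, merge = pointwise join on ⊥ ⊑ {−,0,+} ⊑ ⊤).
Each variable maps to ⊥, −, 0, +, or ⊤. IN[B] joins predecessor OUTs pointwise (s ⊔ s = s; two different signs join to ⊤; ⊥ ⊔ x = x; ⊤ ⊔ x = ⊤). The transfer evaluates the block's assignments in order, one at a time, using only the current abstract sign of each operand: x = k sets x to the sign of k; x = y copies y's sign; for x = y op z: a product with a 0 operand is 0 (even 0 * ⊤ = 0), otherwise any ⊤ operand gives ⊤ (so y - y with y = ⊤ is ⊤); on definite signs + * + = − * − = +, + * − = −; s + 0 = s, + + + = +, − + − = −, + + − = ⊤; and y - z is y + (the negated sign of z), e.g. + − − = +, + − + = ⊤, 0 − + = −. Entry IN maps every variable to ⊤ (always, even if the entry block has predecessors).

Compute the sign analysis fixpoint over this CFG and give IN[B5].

Answer: {a: ⊤, b: 0, c: ⊤, d: ⊤, e: +, f: ⊤}

Trace:
Converged values:
  B0: | IN=(all ⊤) | OUT=(all ⊤)
  B1: | IN=(all ⊤) | OUT=(all ⊤)
  B2: | IN=(all ⊤) | OUT=(all ⊤)
  B3: | IN=(all ⊤) | OUT={b:0; rest ⊤}
  B4: | IN={b:0; rest ⊤} | OUT={b:0, e:+; rest ⊤}
  B5: | IN={b:0, e:+; rest ⊤} | OUT={b:0, e:+; rest ⊤}
  B6: | IN={b:0, e:+; rest ⊤} | OUT={b:0; rest ⊤}
  B7: | IN=(all ⊤) | OUT=(all ⊤)
  B8: | IN=(all ⊤) | OUT={f:-; rest ⊤}
  B9: | IN=(all ⊤) | OUT={c:+; rest ⊤}

Merge at B5: IN[B5] = OUT[B4] = {a: ⊤, b: 0, c: ⊤, d: ⊤, e: +, f: ⊤}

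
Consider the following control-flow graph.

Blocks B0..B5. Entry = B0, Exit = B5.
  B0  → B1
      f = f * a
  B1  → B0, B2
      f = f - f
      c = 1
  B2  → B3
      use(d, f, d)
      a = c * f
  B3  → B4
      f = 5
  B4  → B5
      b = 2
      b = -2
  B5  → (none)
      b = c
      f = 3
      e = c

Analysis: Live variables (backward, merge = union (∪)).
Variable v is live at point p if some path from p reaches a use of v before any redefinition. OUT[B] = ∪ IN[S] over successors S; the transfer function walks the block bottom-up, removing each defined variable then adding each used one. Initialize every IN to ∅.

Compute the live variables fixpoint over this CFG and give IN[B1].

Answer: {a, d, f}

Derivation:
Fixpoint table:
  B0:  IN={a, d, f}  OUT={a, d, f}
  B1:  IN={a, d, f}  OUT={a, c, d, f}
  B2:  IN={c, d, f}  OUT={c}
  B3:  IN={c}  OUT={c}
  B4:  IN={c}  OUT={c}
  B5:  IN={c}  OUT={}

Merge at B1: OUT[B1] = IN[B0] ⊔ IN[B2] = {a, c, d, f}
Applying B1's transfer function to that OUT value gives IN[B1] (row B1 above).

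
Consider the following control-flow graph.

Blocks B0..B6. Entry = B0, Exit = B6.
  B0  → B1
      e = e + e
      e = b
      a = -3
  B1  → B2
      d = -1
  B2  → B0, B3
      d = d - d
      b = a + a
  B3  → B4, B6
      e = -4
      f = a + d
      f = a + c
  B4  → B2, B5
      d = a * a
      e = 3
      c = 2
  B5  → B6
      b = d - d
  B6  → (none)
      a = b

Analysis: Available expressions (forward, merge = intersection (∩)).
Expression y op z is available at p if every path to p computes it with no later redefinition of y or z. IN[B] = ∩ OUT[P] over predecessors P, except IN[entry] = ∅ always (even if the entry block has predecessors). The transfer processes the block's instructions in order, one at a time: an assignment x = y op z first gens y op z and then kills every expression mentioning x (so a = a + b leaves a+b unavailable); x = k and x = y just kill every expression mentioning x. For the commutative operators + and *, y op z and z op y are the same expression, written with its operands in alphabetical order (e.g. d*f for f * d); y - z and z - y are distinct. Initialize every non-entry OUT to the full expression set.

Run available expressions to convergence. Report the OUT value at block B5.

Answer: {a*a, a+a, d-d}

Trace:
Per-block solution:
  B0:  IN={}  OUT={}
  B1:  IN={}  OUT={}
  B2:  IN={}  OUT={a+a}
  B3:  IN={a+a}  OUT={a+a, a+c, a+d}
  B4:  IN={a+a, a+c, a+d}  OUT={a*a, a+a}
  B5:  IN={a*a, a+a}  OUT={a*a, a+a, d-d}
  B6:  IN={a+a}  OUT={}

Merge at B5: IN[B5] = OUT[B4] = {a*a, a+a}
Applying B5's transfer function to that IN value gives OUT[B5] (row B5 above).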